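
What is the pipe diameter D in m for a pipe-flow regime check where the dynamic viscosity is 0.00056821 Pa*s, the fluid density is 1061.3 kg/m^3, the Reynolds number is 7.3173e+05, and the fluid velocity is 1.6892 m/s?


D = Re * mu / (rho * vel)
D = 7.3173e+05 * 0.00056821 / (1061.3 * 1.6892)
D = 0.23192 m


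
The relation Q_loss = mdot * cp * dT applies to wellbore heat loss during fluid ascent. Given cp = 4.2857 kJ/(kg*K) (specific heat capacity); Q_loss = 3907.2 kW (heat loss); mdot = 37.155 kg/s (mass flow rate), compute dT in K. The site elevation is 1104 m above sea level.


dT = Q_loss / (mdot * cp)
dT = 3907.2 / (37.155 * 4.2857)
dT = 24.537 K


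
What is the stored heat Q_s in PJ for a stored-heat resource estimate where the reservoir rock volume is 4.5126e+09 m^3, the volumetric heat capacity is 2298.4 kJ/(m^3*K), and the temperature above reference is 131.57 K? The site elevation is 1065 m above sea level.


Q_s = Vr * rhoc * dT / 1e12
Q_s = 4.5126e+09 * 2298.4 * 131.57 / 1e12
Q_s = 1364.6 PJ


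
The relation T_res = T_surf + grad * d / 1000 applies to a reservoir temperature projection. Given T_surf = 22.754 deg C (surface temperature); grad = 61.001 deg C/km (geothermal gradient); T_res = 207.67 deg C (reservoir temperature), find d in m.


d = (T_res - T_surf) / grad * 1000
d = (207.67 - 22.754) / 61.001 * 1000
d = 3031.4 m


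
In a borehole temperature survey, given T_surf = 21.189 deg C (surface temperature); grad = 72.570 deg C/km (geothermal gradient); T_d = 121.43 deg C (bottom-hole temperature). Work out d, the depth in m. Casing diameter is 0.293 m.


d = (T_d - T_surf) / grad * 1000
d = (121.43 - 21.189) / 72.570 * 1000
d = 1381.3 m


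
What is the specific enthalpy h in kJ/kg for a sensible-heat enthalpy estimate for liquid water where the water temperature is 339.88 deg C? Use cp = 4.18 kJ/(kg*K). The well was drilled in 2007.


h = cp * T
h = 4.18 * 339.88
h = 1420.7 kJ/kg


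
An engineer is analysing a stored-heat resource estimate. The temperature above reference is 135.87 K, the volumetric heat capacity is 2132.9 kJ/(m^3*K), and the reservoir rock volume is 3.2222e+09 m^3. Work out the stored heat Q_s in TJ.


Q_s = Vr * rhoc * dT / 1e12
Q_s = 3.2222e+09 * 2132.9 * 135.87 / 1e12
Q_s = 933.7843 PJ
Convert: 933.7843 PJ * 1000.0 = 9.3378e+05 TJ
Q_s = 9.3378e+05 TJ


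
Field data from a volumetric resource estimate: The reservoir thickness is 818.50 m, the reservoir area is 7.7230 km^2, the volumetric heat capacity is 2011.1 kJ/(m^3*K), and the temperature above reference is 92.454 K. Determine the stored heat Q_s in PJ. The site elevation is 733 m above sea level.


Step 1: Vr = A*1e6*hr = 7.723*1e6*818.5 = 6.321276e+09 m^3
Step 2: Q_s = Vr*rhoc*dT/1e12 = 6.321276e+09*2011.1*92.454/1e12 = 1175.3 PJ
Q_s = 1175.3 PJ


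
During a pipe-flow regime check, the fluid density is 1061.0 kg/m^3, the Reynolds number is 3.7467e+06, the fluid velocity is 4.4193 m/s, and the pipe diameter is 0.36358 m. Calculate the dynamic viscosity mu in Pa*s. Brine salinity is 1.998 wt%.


mu = rho * vel * D / Re
mu = 1061.0 * 4.4193 * 0.36358 / 3.7467e+06
mu = 0.00045501 Pa*s


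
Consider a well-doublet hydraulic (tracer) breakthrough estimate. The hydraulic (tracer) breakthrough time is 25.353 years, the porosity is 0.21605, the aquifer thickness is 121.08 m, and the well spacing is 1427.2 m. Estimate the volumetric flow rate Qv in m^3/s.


Qv = pi*hr*phi*L^2 / (3*t_bt*365.25*86400)
Qv = pi*121.08*0.21605*1427.2^2 / (3*25.353*365.25*86400)
Qv = 0.069742 m^3/s


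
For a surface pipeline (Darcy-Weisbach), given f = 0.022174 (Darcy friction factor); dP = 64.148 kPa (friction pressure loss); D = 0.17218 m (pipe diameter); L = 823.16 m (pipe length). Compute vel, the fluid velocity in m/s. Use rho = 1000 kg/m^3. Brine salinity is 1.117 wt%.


vel = sqrt(dP*1000*2*D / (f*L*rho))
vel = sqrt(64.148*1000*2*0.17218 / (0.022174*823.16*1000))
vel = 1.1001 m/s


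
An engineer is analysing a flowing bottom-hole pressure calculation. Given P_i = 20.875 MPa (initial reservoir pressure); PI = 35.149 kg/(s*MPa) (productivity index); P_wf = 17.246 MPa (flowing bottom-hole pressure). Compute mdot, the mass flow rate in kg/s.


mdot = (P_i - P_wf) * PI
mdot = (20.875 - 17.246) * 35.149
mdot = 127.56 kg/s


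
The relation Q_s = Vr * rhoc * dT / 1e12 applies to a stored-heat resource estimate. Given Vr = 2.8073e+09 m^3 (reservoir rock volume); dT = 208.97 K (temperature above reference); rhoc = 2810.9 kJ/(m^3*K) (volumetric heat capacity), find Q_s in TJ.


Q_s = Vr * rhoc * dT / 1e12
Q_s = 2.8073e+09 * 2810.9 * 208.97 / 1e12
Q_s = 1648.991 PJ
Convert: 1648.991 PJ * 1000.0 = 1.6490e+06 TJ
Q_s = 1.6490e+06 TJ


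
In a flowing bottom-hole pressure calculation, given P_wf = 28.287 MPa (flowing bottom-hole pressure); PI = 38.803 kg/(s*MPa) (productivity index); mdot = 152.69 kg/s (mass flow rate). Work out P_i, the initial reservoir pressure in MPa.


P_i = P_wf + mdot / PI
P_i = 28.287 + 152.69 / 38.803
P_i = 32.222 MPa


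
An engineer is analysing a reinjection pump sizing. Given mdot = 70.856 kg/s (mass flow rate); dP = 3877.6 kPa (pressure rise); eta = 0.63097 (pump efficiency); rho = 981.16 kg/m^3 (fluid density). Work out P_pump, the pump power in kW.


P_pump = mdot * dP / (rho * eta)
P_pump = 70.856 * 3877.6 / (981.16 * 0.63097)
P_pump = 443.80 kW


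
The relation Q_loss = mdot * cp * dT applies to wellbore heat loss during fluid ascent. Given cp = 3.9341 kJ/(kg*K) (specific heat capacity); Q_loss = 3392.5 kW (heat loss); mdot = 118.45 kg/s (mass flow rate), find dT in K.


dT = Q_loss / (mdot * cp)
dT = 3392.5 / (118.45 * 3.9341)
dT = 7.2801 K


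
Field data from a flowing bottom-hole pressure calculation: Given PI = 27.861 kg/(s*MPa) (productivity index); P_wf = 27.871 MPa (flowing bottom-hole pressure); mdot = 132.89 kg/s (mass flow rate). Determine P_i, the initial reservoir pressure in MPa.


P_i = P_wf + mdot / PI
P_i = 27.871 + 132.89 / 27.861
P_i = 32.641 MPa


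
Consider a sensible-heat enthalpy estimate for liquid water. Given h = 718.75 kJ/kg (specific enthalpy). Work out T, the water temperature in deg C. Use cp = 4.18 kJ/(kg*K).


T = h / cp
T = 718.75 / 4.18
T = 171.95 deg C


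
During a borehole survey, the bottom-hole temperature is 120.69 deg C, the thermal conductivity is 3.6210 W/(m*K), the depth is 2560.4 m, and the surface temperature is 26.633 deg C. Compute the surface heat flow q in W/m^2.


Step 1: grad = (T_d - T_surf)/d * 1000 = (120.69 - 26.633)/2560.4 * 1000 = 36.73528 deg C/km
Step 2: q = k * grad / 1000 = 3.621 * 36.73528 / 1000 = 0.13302 W/m^2
q = 0.13302 W/m^2


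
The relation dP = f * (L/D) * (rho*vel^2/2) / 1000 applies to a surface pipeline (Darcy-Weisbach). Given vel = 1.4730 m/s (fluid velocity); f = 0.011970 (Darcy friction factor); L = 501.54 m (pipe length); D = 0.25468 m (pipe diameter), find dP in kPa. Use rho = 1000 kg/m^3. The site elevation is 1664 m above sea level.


dP = f * (L/D) * (rho*vel^2/2) / 1000
dP = 0.011970 * (501.54/0.25468) * (1000*1.4730^2/2) / 1000
dP = 25.573 kPa


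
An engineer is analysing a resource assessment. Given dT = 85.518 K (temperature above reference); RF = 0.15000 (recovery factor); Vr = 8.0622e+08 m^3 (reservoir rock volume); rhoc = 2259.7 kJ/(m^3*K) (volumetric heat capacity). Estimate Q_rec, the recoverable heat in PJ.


Step 1: Q_s = Vr*rhoc*dT/1e12 = 8.0622e+08*2259.7*85.518/1e12 = 155.7980 PJ
Step 2: Q_rec = Q_s * RF = 155.7980 * 0.15 = 23.370 PJ
Q_rec = 23.370 PJ


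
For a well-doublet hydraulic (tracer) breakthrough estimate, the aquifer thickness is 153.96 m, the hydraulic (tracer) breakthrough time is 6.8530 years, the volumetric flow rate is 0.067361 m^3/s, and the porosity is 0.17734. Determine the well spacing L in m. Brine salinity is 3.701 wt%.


L = sqrt(t_bt*365.25*86400*3*Qv / (pi*hr*phi))
L = sqrt(6.8530*365.25*86400*3*0.067361 / (pi*153.96*0.17734))
L = 713.80 m


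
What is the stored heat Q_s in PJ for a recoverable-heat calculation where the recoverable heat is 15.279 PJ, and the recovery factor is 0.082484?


Q_s = Q_rec / RF
Q_s = 15.279 / 0.082484
Q_s = 185.24 PJ


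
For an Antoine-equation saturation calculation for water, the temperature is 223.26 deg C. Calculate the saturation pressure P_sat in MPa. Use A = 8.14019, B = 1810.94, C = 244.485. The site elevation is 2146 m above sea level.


P_sat = 10^(A - B/(C + T)) / 760 * 0.101325
P_sat = 10^(8.14019 - 1810.94/(244.485 + 223.26)) / 760 * 0.101325
P_sat = 2.4743 MPa


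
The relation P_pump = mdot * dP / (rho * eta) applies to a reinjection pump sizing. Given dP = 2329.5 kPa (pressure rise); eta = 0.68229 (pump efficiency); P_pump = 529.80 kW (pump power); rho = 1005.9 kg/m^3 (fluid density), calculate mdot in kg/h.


mdot = P_pump * rho * eta / dP
mdot = 529.80 * 1005.9 * 0.68229 / 2329.5
mdot = 156.0893 kg/s
Convert: 156.0893 kg/s * 3600.0 = 5.6192e+05 kg/h
mdot = 5.6192e+05 kg/h


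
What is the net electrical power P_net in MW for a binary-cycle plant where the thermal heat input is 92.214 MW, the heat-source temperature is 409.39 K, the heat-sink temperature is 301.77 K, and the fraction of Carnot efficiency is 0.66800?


Step 1: eta = (1 - Tc/Th)*f = (1 - 301.77/409.39)*0.668 = 0.1756031
Step 2: P_net = eta * Q_in = 0.1756031 * 92.214 = 16.193 MW
P_net = 16.193 MW


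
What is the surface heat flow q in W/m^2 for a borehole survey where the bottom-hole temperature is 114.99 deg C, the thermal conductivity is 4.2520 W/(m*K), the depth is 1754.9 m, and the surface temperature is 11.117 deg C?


Step 1: grad = (T_d - T_surf)/d * 1000 = (114.99 - 11.117)/1754.9 * 1000 = 59.19027 deg C/km
Step 2: q = k * grad / 1000 = 4.252 * 59.19027 / 1000 = 0.25168 W/m^2
q = 0.25168 W/m^2


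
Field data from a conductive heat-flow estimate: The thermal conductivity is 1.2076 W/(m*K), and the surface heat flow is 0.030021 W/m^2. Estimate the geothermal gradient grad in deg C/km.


grad = q * 1000 / k
grad = 0.030021 * 1000 / 1.2076
grad = 24.860 deg C/km


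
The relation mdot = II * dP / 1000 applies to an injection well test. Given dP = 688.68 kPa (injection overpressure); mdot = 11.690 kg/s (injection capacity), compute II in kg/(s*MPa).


II = mdot * 1000 / dP
II = 11.690 * 1000 / 688.68
II = 16.975 kg/(s*MPa)


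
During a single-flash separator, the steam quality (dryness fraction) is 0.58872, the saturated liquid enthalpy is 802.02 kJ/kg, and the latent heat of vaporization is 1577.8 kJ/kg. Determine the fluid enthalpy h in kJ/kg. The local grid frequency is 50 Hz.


h = hf + x * hfg
h = 802.02 + 0.58872 * 1577.8
h = 1730.9 kJ/kg


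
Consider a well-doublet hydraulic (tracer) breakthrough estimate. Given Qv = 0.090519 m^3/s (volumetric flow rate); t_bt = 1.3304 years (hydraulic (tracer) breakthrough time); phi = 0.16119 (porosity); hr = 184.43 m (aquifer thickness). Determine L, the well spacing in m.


L = sqrt(t_bt*365.25*86400*3*Qv / (pi*hr*phi))
L = sqrt(1.3304*365.25*86400*3*0.090519 / (pi*184.43*0.16119))
L = 349.39 m


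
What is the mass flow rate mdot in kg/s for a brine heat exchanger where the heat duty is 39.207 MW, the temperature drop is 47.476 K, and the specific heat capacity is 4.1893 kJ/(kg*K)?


mdot = Q * 1000 / (cp * dT)
mdot = 39.207 * 1000 / (4.1893 * 47.476)
mdot = 197.13 kg/s


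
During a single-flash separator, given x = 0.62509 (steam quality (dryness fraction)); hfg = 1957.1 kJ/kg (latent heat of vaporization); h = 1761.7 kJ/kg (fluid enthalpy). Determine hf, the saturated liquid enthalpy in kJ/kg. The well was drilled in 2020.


hf = h - x * hfg
hf = 1761.7 - 0.62509 * 1957.1
hf = 538.34 kJ/kg


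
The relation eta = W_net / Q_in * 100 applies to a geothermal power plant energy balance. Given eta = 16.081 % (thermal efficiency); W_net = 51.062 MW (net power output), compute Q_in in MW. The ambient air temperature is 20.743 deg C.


Q_in = W_net / (eta / 100)
Q_in = 51.062 / (16.081 / 100)
Q_in = 317.53 MW


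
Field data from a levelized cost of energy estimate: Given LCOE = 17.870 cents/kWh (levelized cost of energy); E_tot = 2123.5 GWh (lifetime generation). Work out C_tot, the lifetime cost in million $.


C_tot = LCOE / 100 * E_tot
C_tot = 17.870 / 100 * 2123.5
C_tot = 379.47 million $


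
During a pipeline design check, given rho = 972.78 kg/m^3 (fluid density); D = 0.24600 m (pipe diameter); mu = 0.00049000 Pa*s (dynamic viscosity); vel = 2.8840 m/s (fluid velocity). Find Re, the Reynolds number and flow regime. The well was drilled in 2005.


Step 1: Re = rho*vel*D/mu = 972.78*2.884*0.246/0.00049 = 1.4085e+06
Step 2: Re = 1.4085e+06 > 4000, so flow is turbulent.
Re = 1.4085e+06 (turbulent)


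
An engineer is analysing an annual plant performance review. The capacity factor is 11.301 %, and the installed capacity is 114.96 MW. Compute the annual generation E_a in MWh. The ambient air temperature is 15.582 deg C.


E_a = CF / 100 * cap * 8760
E_a = 11.301 / 100 * 114.96 * 8760
E_a = 1.1381e+05 MWh


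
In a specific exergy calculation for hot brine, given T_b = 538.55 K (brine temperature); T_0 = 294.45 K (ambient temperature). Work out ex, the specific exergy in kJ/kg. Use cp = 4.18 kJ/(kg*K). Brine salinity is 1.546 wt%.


ex = cp * ((T_b - T_0) - T_0 * ln(T_b/T_0))
ex = 4.18 * ((538.55 - 294.45) - 294.45 * ln(538.55/294.45))
ex = 277.22 kJ/kg


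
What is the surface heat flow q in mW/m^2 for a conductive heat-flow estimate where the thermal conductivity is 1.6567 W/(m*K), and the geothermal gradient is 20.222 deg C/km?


q = k * grad / 1000
q = 1.6567 * 20.222 / 1000
q = 0.03350179 W/m^2
Convert: 0.03350179 W/m^2 * 1000.0 = 33.502 mW/m^2
q = 33.502 mW/m^2


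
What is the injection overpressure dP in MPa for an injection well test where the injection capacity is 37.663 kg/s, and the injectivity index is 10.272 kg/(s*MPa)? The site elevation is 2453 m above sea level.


dP = mdot * 1000 / II
dP = 37.663 * 1000 / 10.272
dP = 3666.569 kPa
Convert: 3666.569 kPa * 0.001 = 3.6666 MPa
dP = 3.6666 MPa


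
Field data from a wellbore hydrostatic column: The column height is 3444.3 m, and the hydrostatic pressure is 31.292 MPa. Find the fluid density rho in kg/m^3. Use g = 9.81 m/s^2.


rho = P * 1e6 / (g * h)
rho = 31.292 * 1e6 / (9.81 * 3444.3)
rho = 926.11 kg/m^3


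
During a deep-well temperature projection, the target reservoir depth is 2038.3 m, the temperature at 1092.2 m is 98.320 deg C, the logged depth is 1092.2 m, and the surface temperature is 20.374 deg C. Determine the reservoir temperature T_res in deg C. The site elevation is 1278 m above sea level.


Step 1: grad = (T_d1 - T_surf)/d1 * 1000 = (98.32 - 20.374)/1092.2 * 1000 = 71.36605 deg C/km
Step 2: T_res = T_surf + grad*d2/1000 = 20.374 + 71.36605*2038.3/1000 = 165.84 deg C
T_res = 165.84 deg C


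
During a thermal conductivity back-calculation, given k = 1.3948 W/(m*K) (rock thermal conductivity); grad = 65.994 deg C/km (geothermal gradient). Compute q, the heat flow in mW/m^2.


q = k * grad / 1000
q = 1.3948 * 65.994 / 1000
q = 0.09204843 W/m^2
Convert: 0.09204843 W/m^2 * 1000.0 = 92.048 mW/m^2
q = 92.048 mW/m^2


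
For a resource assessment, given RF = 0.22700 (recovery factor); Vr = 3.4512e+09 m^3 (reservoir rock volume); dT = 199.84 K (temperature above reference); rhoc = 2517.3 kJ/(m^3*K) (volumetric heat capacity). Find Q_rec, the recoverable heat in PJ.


Step 1: Q_s = Vr*rhoc*dT/1e12 = 3.4512e+09*2517.3*199.84/1e12 = 1736.151 PJ
Step 2: Q_rec = Q_s * RF = 1736.151 * 0.227 = 394.11 PJ
Q_rec = 394.11 PJ


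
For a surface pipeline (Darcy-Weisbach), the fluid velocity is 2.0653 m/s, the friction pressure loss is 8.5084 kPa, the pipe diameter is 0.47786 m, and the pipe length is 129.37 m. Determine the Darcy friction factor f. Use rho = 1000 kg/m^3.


f = dP*1000 / ((L/D)*(rho*vel^2/2))
f = 8.5084*1000 / ((129.37/0.47786)*(1000*2.0653^2/2))
f = 0.014736


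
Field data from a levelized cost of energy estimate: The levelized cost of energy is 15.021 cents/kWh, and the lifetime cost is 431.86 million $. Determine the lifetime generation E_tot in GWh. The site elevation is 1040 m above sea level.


E_tot = C_tot / LCOE * 100
E_tot = 431.86 / 15.021 * 100
E_tot = 2875.0 GWh


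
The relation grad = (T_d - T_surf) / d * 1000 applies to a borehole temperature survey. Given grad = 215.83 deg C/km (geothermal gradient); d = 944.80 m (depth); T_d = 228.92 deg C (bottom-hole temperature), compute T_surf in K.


T_surf = T_d - grad * d / 1000
T_surf = 228.92 - 215.83 * 944.80 / 1000
T_surf = 25.00382 deg C
Convert to K: 25.00382 + 273.15 = 298.15 K
T_surf = 298.15 K


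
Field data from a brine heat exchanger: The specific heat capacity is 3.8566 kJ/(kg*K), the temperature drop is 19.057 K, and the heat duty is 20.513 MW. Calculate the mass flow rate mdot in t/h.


mdot = Q * 1000 / (cp * dT)
mdot = 20.513 * 1000 / (3.8566 * 19.057)
mdot = 279.1066 kg/s
Convert: 279.1066 kg/s * 3.6 = 1004.8 t/h
mdot = 1004.8 t/h


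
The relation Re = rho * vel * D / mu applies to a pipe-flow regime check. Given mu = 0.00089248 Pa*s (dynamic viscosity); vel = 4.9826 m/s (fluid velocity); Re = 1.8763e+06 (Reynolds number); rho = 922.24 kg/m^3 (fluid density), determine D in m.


D = Re * mu / (rho * vel)
D = 1.8763e+06 * 0.00089248 / (922.24 * 4.9826)
D = 0.36442 m


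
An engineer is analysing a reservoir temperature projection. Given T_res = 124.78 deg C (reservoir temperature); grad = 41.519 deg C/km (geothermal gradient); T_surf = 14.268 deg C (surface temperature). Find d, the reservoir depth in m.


d = (T_res - T_surf) / grad * 1000
d = (124.78 - 14.268) / 41.519 * 1000
d = 2661.7 m


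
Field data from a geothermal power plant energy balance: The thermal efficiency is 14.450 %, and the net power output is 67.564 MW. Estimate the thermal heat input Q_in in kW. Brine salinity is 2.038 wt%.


Q_in = W_net / (eta / 100)
Q_in = 67.564 / (14.450 / 100)
Q_in = 467.5709 MW
Convert: 467.5709 MW * 1000.0 = 4.6757e+05 kW
Q_in = 4.6757e+05 kW


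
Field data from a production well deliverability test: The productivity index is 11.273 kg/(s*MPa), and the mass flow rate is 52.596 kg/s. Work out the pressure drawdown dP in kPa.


dP = mdot * 1000 / PI
dP = 52.596 * 1000 / 11.273
dP = 4665.7 kPa


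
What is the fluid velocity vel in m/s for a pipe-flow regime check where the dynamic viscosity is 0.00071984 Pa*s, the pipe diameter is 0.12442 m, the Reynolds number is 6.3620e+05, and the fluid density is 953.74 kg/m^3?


vel = Re * mu / (rho * D)
vel = 6.3620e+05 * 0.00071984 / (953.74 * 0.12442)
vel = 3.8593 m/s


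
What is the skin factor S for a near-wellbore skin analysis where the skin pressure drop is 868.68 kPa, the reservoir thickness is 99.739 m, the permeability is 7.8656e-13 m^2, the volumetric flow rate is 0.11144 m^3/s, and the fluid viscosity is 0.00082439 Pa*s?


S = dP_s * 1000 * 2*pi*k*hr / (q*mu)
S = 868.68 * 1000 * 2*pi*7.8656e-13*99.739 / (0.11144*0.00082439)
S = 4.6608


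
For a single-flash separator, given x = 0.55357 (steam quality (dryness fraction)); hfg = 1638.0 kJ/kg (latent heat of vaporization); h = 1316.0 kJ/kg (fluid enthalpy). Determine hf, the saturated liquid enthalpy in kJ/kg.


hf = h - x * hfg
hf = 1316.0 - 0.55357 * 1638.0
hf = 409.25 kJ/kg


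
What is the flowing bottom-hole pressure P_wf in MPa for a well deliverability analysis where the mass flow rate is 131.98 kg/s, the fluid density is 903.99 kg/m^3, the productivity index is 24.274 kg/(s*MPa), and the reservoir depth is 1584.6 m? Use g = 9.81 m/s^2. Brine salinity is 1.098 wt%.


Step 1: P_i = rho*g*h/1e6 = 903.99*9.81*1584.6/1e6 = 14.05246 MPa
Step 2: P_wf = P_i - mdot/PI = 14.05246 - 131.98/24.274 = 8.6154 MPa
P_wf = 8.6154 MPa


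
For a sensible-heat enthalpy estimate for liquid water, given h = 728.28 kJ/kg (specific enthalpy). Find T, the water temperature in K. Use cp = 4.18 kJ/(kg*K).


T = h / cp
T = 728.28 / 4.18
T = 174.2297 deg C
Convert to K: 174.2297 + 273.15 = 447.38 K
T = 447.38 K


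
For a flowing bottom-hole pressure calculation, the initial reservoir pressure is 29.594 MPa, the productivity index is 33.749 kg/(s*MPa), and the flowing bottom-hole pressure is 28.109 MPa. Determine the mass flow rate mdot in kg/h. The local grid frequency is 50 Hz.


mdot = (P_i - P_wf) * PI
mdot = (29.594 - 28.109) * 33.749
mdot = 50.11726 kg/s
Convert: 50.11726 kg/s * 3600.0 = 1.8042e+05 kg/h
mdot = 1.8042e+05 kg/h


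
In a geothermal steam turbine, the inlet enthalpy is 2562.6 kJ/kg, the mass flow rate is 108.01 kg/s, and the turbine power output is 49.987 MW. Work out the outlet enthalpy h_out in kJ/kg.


h_out = h_in - P * 1000 / mdot
h_out = 2562.6 - 49.987 * 1000 / 108.01
h_out = 2099.8 kJ/kg


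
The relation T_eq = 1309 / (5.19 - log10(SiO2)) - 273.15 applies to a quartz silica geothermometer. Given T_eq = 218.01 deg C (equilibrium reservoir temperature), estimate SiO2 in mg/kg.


SiO2 = 10^(5.19 - 1309/(T_eq + 273.15))
SiO2 = 10^(5.19 - 1309/(218.01 + 273.15))
SiO2 = 334.87 mg/kg


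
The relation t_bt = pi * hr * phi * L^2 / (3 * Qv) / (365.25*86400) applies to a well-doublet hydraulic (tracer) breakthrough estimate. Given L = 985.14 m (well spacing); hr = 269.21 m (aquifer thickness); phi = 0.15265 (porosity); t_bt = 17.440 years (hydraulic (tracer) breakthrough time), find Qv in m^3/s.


Qv = pi*hr*phi*L^2 / (3*t_bt*365.25*86400)
Qv = pi*269.21*0.15265*985.14^2 / (3*17.440*365.25*86400)
Qv = 0.075886 m^3/s


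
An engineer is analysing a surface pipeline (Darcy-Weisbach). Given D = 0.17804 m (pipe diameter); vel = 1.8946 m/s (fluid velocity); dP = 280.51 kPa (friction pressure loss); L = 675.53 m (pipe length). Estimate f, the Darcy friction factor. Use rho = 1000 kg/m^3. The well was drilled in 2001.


f = dP*1000 / ((L/D)*(rho*vel^2/2))
f = 280.51*1000 / ((675.53/0.17804)*(1000*1.8946^2/2))
f = 0.041192


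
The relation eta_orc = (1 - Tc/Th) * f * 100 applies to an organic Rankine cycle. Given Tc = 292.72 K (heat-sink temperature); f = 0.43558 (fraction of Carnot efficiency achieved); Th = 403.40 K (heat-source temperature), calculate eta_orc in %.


eta_orc = (1 - Tc/Th) * f * 100
eta_orc = (1 - 292.72/403.40) * 0.43558 * 100
eta_orc = 11.951 %


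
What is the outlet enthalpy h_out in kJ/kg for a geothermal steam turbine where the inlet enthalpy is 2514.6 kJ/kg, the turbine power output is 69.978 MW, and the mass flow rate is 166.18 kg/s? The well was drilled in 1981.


h_out = h_in - P * 1000 / mdot
h_out = 2514.6 - 69.978 * 1000 / 166.18
h_out = 2093.5 kJ/kg


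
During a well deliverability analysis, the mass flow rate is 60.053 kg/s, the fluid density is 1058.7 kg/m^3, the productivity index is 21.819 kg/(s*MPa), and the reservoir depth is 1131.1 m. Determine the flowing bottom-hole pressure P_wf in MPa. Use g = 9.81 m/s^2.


Step 1: P_i = rho*g*h/1e6 = 1058.7*9.81*1131.1/1e6 = 11.74743 MPa
Step 2: P_wf = P_i - mdot/PI = 11.74743 - 60.053/21.819 = 8.9951 MPa
P_wf = 8.9951 MPa


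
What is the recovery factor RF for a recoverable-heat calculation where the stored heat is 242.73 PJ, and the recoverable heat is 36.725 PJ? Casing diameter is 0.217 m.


RF = Q_rec / Q_s
RF = 36.725 / 242.73
RF = 0.15130


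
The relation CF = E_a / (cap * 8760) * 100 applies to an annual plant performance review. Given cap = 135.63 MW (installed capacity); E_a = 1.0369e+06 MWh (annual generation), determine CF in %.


CF = E_a / (cap * 8760) * 100
CF = 1.0369e+06 / (135.63 * 8760) * 100
CF = 87.272 %


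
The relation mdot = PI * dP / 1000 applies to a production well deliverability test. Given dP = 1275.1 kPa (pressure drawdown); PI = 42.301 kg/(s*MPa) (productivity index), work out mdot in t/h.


mdot = PI * dP / 1000
mdot = 42.301 * 1275.1 / 1000
mdot = 53.93801 kg/s
Convert: 53.93801 kg/s * 3.6 = 194.18 t/h
mdot = 194.18 t/h


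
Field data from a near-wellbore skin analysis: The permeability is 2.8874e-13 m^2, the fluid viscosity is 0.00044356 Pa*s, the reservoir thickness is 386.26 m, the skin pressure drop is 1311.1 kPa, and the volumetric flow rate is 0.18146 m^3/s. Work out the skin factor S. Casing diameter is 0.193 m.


S = dP_s * 1000 * 2*pi*k*hr / (q*mu)
S = 1311.1 * 1000 * 2*pi*2.8874e-13*386.26 / (0.18146*0.00044356)
S = 11.415


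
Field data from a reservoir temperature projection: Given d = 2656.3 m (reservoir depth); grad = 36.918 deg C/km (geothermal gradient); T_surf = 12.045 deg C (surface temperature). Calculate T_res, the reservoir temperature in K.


T_res = T_surf + grad * d / 1000
T_res = 12.045 + 36.918 * 2656.3 / 1000
T_res = 110.1103 deg C
Convert to K: 110.1103 + 273.15 = 383.26 K
T_res = 383.26 K


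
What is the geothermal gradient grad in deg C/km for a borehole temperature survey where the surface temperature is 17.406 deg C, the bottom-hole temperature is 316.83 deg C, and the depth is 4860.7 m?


grad = (T_d - T_surf) / d * 1000
grad = (316.83 - 17.406) / 4860.7 * 1000
grad = 61.601 deg C/km


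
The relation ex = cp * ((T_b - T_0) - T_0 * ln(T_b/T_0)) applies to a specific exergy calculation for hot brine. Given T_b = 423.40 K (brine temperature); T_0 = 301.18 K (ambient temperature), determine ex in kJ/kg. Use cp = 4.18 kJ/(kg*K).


ex = cp * ((T_b - T_0) - T_0 * ln(T_b/T_0))
ex = 4.18 * ((423.40 - 301.18) - 301.18 * ln(423.40/301.18))
ex = 82.076 kJ/kg


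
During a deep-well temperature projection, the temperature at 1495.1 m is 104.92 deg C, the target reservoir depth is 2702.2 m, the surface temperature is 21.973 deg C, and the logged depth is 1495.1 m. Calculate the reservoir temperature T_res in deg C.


Step 1: grad = (T_d1 - T_surf)/d1 * 1000 = (104.92 - 21.973)/1495.1 * 1000 = 55.47923 deg C/km
Step 2: T_res = T_surf + grad*d2/1000 = 21.973 + 55.47923*2702.2/1000 = 171.89 deg C
T_res = 171.89 deg C


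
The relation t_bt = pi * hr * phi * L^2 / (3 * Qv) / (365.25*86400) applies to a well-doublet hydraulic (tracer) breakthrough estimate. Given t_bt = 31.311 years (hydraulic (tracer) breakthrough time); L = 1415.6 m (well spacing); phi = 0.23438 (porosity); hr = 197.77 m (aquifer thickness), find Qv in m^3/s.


Qv = pi*hr*phi*L^2 / (3*t_bt*365.25*86400)
Qv = pi*197.77*0.23438*1415.6^2 / (3*31.311*365.25*86400)
Qv = 0.098444 m^3/s


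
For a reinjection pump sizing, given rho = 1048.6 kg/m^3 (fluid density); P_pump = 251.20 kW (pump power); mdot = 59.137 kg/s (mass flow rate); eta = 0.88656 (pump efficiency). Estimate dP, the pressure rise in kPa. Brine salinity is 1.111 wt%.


dP = P_pump * rho * eta / mdot
dP = 251.20 * 1048.6 * 0.88656 / 59.137
dP = 3948.9 kPa


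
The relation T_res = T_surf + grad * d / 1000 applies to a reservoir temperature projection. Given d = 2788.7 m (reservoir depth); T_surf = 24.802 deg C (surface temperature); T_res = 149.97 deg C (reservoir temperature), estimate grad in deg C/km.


grad = (T_res - T_surf) / d * 1000
grad = (149.97 - 24.802) / 2788.7 * 1000
grad = 44.884 deg C/km


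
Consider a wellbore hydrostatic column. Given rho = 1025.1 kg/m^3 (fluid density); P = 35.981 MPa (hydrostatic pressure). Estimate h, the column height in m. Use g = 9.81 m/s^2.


h = P * 1e6 / (g * rho)
h = 35.981 * 1e6 / (9.81 * 1025.1)
h = 3578.0 m


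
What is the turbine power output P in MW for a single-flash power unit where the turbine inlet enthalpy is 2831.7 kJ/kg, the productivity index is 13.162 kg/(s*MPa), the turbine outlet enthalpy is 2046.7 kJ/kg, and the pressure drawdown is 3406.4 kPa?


Step 1: mdot = PI * dP / 1000 = 13.162 * 3406.4 / 1000 = 44.83504 kg/s
Step 2: P = mdot*(h_in - h_out)/1000 = 44.83504*(2831.7 - 2046.7)/1000 = 35.196 MW
P = 35.196 MW


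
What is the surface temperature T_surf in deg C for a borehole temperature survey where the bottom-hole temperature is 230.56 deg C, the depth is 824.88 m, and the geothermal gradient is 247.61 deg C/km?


T_surf = T_d - grad * d / 1000
T_surf = 230.56 - 247.61 * 824.88 / 1000
T_surf = 26.311 deg C


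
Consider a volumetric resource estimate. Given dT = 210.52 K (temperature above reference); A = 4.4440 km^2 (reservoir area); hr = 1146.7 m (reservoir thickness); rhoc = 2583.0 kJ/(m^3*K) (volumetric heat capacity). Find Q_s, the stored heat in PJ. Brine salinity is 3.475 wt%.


Step 1: Vr = A*1e6*hr = 4.444*1e6*1146.7 = 5.095935e+09 m^3
Step 2: Q_s = Vr*rhoc*dT/1e12 = 5.095935e+09*2583.0*210.52/1e12 = 2771.0 PJ
Q_s = 2771.0 PJ


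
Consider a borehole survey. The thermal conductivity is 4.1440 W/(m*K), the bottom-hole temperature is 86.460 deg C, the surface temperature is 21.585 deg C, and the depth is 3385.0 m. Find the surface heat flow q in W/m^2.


Step 1: grad = (T_d - T_surf)/d * 1000 = (86.46 - 21.585)/3385.0 * 1000 = 19.16544 deg C/km
Step 2: q = k * grad / 1000 = 4.144 * 19.16544 / 1000 = 0.079422 W/m^2
q = 0.079422 W/m^2


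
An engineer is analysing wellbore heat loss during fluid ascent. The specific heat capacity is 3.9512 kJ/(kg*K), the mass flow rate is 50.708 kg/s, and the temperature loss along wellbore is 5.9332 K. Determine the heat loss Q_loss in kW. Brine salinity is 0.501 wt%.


Q_loss = mdot * cp * dT
Q_loss = 50.708 * 3.9512 * 5.9332
Q_loss = 1188.8 kW


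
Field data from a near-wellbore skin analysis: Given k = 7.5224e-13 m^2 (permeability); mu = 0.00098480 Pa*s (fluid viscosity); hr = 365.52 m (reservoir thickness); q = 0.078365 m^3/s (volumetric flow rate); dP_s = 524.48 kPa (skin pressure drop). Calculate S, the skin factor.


S = dP_s * 1000 * 2*pi*k*hr / (q*mu)
S = 524.48 * 1000 * 2*pi*7.5224e-13*365.52 / (0.078365*0.00098480)
S = 11.741


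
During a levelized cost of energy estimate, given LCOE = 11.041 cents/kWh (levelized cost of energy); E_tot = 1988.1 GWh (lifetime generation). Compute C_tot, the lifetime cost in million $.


C_tot = LCOE / 100 * E_tot
C_tot = 11.041 / 100 * 1988.1
C_tot = 219.51 million $


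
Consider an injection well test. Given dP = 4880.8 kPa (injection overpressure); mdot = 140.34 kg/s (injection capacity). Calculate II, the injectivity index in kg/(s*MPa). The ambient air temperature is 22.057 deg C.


II = mdot * 1000 / dP
II = 140.34 * 1000 / 4880.8
II = 28.753 kg/(s*MPa)


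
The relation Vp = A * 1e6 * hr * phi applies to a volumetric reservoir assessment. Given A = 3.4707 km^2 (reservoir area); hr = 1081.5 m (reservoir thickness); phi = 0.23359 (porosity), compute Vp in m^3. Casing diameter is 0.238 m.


Vp = A * 1e6 * hr * phi
Vp = 3.4707 * 1e6 * 1081.5 * 0.23359
Vp = 8.7679e+08 m^3


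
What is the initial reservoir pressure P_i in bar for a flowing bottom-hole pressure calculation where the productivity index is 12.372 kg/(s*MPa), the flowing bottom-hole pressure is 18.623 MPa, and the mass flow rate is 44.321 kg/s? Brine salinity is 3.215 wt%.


P_i = P_wf + mdot / PI
P_i = 18.623 + 44.321 / 12.372
P_i = 22.20536 MPa
Convert: 22.20536 MPa * 10.0 = 222.05 bar
P_i = 222.05 bar


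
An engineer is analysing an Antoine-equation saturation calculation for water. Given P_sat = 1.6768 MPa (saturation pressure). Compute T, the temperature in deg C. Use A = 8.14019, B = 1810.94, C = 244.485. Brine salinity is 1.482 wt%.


T = B / (A - log10(P_sat * 760 / 0.101325)) - C
T = 1810.94 / (8.14019 - log10(1.6768 * 760 / 0.101325)) - 244.485
T = 203.70 deg C


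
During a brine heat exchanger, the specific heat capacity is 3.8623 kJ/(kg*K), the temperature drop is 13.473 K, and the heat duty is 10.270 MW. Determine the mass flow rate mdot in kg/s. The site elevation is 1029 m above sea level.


mdot = Q * 1000 / (cp * dT)
mdot = 10.270 * 1000 / (3.8623 * 13.473)
mdot = 197.36 kg/s


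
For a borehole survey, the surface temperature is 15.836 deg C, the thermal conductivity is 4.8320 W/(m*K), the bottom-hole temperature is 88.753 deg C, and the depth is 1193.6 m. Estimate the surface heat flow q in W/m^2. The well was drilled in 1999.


Step 1: grad = (T_d - T_surf)/d * 1000 = (88.753 - 15.836)/1193.6 * 1000 = 61.08998 deg C/km
Step 2: q = k * grad / 1000 = 4.832 * 61.08998 / 1000 = 0.29519 W/m^2
q = 0.29519 W/m^2


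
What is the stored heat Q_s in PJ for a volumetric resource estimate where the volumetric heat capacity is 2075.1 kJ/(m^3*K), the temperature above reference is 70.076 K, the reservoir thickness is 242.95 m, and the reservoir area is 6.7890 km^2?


Step 1: Vr = A*1e6*hr = 6.789*1e6*242.95 = 1.649388e+09 m^3
Step 2: Q_s = Vr*rhoc*dT/1e12 = 1.649388e+09*2075.1*70.076/1e12 = 239.85 PJ
Q_s = 239.85 PJ


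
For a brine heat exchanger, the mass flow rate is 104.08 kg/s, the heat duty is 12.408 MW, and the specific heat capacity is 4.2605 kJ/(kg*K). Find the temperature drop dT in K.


dT = Q * 1000 / (mdot * cp)
dT = 12.408 * 1000 / (104.08 * 4.2605)
dT = 27.982 K


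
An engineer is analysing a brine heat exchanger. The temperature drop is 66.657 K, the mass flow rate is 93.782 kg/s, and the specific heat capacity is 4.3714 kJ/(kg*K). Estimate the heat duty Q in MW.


Q = mdot * cp * dT / 1000
Q = 93.782 * 4.3714 * 66.657 / 1000
Q = 27.327 MW


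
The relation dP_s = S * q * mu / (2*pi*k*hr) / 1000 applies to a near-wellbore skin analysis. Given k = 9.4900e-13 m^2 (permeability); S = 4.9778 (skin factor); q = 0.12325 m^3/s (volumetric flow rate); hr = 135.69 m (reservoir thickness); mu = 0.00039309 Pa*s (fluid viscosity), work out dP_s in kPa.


dP_s = S * q * mu / (2*pi*k*hr) / 1000
dP_s = 4.9778 * 0.12325 * 0.00039309 / (2*pi*9.4900e-13*135.69) / 1000
dP_s = 298.07 kPa


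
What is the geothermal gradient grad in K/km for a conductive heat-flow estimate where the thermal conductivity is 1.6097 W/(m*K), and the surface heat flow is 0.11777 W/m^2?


grad = q * 1000 / k
grad = 0.11777 * 1000 / 1.6097
grad = 73.16270 deg C/km
Convert: 73.16270 deg C/km * 1.0 = 73.163 K/km
grad = 73.163 K/km


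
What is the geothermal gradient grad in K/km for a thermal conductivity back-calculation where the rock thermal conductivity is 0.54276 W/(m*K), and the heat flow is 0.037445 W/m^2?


grad = q / k * 1000
grad = 0.037445 / 0.54276 * 1000
grad = 68.98998 deg C/km
Convert: 68.98998 deg C/km * 1.0 = 68.990 K/km
grad = 68.990 K/km


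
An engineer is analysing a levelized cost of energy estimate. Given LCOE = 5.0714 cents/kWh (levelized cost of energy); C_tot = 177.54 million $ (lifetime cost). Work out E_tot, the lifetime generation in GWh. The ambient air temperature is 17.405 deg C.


E_tot = C_tot / LCOE * 100
E_tot = 177.54 / 5.0714 * 100
E_tot = 3500.8 GWh


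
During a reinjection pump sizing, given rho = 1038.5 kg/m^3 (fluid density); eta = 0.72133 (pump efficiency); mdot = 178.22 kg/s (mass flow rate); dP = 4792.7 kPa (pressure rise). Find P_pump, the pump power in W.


P_pump = mdot * dP / (rho * eta)
P_pump = 178.22 * 4792.7 / (1038.5 * 0.72133)
P_pump = 1140.240 kW
Convert: 1140.240 kW * 1000.0 = 1.1402e+06 W
P_pump = 1.1402e+06 W


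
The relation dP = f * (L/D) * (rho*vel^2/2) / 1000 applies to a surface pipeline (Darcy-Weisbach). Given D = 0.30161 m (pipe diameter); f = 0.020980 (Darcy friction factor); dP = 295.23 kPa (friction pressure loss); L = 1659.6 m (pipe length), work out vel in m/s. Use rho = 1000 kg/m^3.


vel = sqrt(dP*1000*2*D / (f*L*rho))
vel = sqrt(295.23*1000*2*0.30161 / (0.020980*1659.6*1000))
vel = 2.2616 m/s


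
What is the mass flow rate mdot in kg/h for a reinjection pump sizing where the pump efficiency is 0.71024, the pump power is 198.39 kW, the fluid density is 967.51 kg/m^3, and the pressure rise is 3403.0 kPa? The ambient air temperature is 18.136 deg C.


mdot = P_pump * rho * eta / dP
mdot = 198.39 * 967.51 * 0.71024 / 3403.0
mdot = 40.06069 kg/s
Convert: 40.06069 kg/s * 3600.0 = 1.4422e+05 kg/h
mdot = 1.4422e+05 kg/h


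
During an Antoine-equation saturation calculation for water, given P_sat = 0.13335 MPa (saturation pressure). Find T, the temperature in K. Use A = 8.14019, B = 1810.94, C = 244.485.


T = B / (A - log10(P_sat * 760 / 0.101325)) - C
T = 1810.94 / (8.14019 - log10(0.13335 * 760 / 0.101325)) - 244.485
T = 107.8311 deg C
Convert to K: 107.8311 + 273.15 = 380.98 K
T = 380.98 K


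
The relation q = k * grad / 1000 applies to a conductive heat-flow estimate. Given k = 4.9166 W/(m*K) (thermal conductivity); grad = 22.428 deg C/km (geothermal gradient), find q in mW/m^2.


q = k * grad / 1000
q = 4.9166 * 22.428 / 1000
q = 0.1102695 W/m^2
Convert: 0.1102695 W/m^2 * 1000.0 = 110.27 mW/m^2
q = 110.27 mW/m^2


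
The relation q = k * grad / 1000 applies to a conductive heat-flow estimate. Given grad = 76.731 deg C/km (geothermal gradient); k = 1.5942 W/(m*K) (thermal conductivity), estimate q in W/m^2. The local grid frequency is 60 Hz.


q = k * grad / 1000
q = 1.5942 * 76.731 / 1000
q = 0.12232 W/m^2


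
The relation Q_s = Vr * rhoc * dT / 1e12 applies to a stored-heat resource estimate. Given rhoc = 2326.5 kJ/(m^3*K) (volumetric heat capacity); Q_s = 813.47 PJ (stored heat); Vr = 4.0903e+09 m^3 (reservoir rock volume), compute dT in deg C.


dT = Q_s * 1e12 / (Vr * rhoc)
dT = 813.47 * 1e12 / (4.0903e+09 * 2326.5)
dT = 85.48370 K
Convert (temperature difference, 1 K = 1 deg C): 85.48370 K = 85.48370 deg C
dT = 85.484 deg C


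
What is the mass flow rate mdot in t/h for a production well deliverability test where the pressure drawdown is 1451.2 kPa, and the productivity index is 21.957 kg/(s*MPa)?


mdot = PI * dP / 1000
mdot = 21.957 * 1451.2 / 1000
mdot = 31.86400 kg/s
Convert: 31.86400 kg/s * 3.6 = 114.71 t/h
mdot = 114.71 t/h


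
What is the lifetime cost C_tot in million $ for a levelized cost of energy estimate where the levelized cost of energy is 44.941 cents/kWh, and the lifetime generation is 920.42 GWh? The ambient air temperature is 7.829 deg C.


C_tot = LCOE / 100 * E_tot
C_tot = 44.941 / 100 * 920.42
C_tot = 413.65 million $


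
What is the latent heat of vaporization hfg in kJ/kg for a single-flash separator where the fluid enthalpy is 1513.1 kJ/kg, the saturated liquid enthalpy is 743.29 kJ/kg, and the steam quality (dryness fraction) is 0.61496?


hfg = (h - hf) / x
hfg = (1513.1 - 743.29) / 0.61496
hfg = 1251.8 kJ/kg


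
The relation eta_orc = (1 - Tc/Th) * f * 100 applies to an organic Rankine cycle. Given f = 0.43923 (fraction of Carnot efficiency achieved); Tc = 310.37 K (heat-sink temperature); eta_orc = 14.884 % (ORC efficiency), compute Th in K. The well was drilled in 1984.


Th = Tc / (1 - (eta_orc/100)/f)
Th = 310.37 / (1 - (14.884/100)/0.43923)
Th = 469.45 K


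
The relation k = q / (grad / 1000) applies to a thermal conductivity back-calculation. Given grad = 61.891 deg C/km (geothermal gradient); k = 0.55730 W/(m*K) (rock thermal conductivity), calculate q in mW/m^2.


q = k * grad / 1000
q = 0.55730 * 61.891 / 1000
q = 0.03449185 W/m^2
Convert: 0.03449185 W/m^2 * 1000.0 = 34.492 mW/m^2
q = 34.492 mW/m^2


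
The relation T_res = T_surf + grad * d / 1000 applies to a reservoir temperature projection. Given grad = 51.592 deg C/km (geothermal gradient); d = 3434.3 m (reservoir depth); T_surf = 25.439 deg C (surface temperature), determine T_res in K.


T_res = T_surf + grad * d / 1000
T_res = 25.439 + 51.592 * 3434.3 / 1000
T_res = 202.6214 deg C
Convert to K: 202.6214 + 273.15 = 475.77 K
T_res = 475.77 K


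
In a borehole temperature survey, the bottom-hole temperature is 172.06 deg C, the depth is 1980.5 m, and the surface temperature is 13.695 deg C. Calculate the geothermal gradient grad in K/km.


grad = (T_d - T_surf) / d * 1000
grad = (172.06 - 13.695) / 1980.5 * 1000
grad = 79.96213 deg C/km
Convert: 79.96213 deg C/km * 1.0 = 79.962 K/km
grad = 79.962 K/km


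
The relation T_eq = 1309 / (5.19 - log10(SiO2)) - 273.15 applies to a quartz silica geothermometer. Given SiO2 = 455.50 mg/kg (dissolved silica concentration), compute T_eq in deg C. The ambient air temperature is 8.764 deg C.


T_eq = 1309 / (5.19 - log10(SiO2)) - 273.15
T_eq = 1309 / (5.19 - log10(455.50)) - 273.15
T_eq = 243.93 deg C
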